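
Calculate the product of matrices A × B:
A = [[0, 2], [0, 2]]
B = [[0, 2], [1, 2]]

Matrix multiplication:
C[0][0] = 0×0 + 2×1 = 2
C[0][1] = 0×2 + 2×2 = 4
C[1][0] = 0×0 + 2×1 = 2
C[1][1] = 0×2 + 2×2 = 4
Result: [[2, 4], [2, 4]]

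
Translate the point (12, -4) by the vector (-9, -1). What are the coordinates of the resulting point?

Translation by (-9, -1) (homogeneous matrix [[1, 0, -9], [0, 1, -1], [0, 0, 1]]):
x' = 12 + -9 = 3
y' = -4 + -1 = -5
Result: (3, -5)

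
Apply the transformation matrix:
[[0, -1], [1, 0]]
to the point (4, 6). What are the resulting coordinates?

Matrix multiplication:
[[0, -1], [1, 0]] × [4, 6]ᵀ
= [(0)(4) + (-1)(6), (1)(4) + (0)(6)]ᵀ
= [-6, 4]ᵀ
Result: (-6, 4)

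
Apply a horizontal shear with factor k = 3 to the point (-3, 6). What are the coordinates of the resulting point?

Shear matrix for horizontal shear with factor k = 3:
[[1, 3], [0, 1]]
Result: (-3, 6) → (15, 6)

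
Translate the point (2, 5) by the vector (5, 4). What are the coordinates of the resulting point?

Translation by (5, 4) (homogeneous matrix [[1, 0, 5], [0, 1, 4], [0, 0, 1]]):
x' = 2 + 5 = 7
y' = 5 + 4 = 9
Result: (7, 9)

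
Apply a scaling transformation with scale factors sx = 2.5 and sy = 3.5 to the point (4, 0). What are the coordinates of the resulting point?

Scaling matrix:
[[2.50, 0], [0, 3.50]]
Result: (4 × 2.5, 0 × 3.5) = (10, 0)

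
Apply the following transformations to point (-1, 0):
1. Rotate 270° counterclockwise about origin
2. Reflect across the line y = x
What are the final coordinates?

Step 1: Rotate 270° → (0, 1)
Step 2: Reflect across line y = x → (1, 0)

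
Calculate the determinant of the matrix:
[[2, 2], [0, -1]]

For a 2×2 matrix [[a, b], [c, d]], det = ad - bc
det = (2)(-1) - (2)(0) = -2 - 0 = -2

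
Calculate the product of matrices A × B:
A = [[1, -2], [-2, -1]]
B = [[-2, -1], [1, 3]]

Matrix multiplication:
C[0][0] = 1×-2 + -2×1 = -4
C[0][1] = 1×-1 + -2×3 = -7
C[1][0] = -2×-2 + -1×1 = 3
C[1][1] = -2×-1 + -1×3 = -1
Result: [[-4, -7], [3, -1]]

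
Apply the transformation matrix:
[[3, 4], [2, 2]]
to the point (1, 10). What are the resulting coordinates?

Matrix multiplication:
[[3, 4], [2, 2]] × [1, 10]ᵀ
= [(3)(1) + (4)(10), (2)(1) + (2)(10)]ᵀ
= [43, 22]ᵀ
Result: (43, 22)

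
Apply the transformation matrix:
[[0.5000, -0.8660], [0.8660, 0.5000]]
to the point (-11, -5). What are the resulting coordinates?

Matrix multiplication:
[[0.5000, -0.8660], [0.8660, 0.5000]] × [-11, -5]ᵀ
= [(0.5000)(-11) + (-0.8660)(-5), (0.8660)(-11) + (0.5000)(-5)]ᵀ
= [-1.1700, -12.0260]ᵀ
Result: (-1.1700, -12.0260)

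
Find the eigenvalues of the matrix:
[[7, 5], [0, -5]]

Characteristic equation: det(A - λI) = 0
λ² - (trace)λ + (det) = 0
trace = 7 + -5 = 2, det = (7)(-5) - (5)(0) = -35
λ² - (2)λ + (-35) = 0
λ = (2 ± √((2)² - 4·(-35))) / 2 = (2 ± √144) / 2
Solving: λ = -5, 7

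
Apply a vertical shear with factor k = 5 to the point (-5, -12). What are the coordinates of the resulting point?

Shear matrix for vertical shear with factor k = 5:
[[1, 0], [5, 1]]
Result: (-5, -12) → (-5, -37)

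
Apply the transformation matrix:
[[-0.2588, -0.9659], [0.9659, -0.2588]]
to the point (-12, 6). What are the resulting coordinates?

Matrix multiplication:
[[-0.2588, -0.9659], [0.9659, -0.2588]] × [-12, 6]ᵀ
= [(-0.2588)(-12) + (-0.9659)(6), (0.9659)(-12) + (-0.2588)(6)]ᵀ
= [-2.6898, -13.1436]ᵀ
Result: (-2.6898, -13.1436)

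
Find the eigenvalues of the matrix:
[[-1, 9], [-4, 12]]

Characteristic equation: det(A - λI) = 0
λ² - (trace)λ + (det) = 0
trace = -1 + 12 = 11, det = (-1)(12) - (9)(-4) = 24
λ² - (11)λ + (24) = 0
λ = (11 ± √((11)² - 4·(24))) / 2 = (11 ± √25) / 2
Solving: λ = 3, 8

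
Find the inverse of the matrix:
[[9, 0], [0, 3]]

For [[a,b],[c,d]], inverse = (1/det)·[[d,-b],[-c,a]]
det = (9)(3) - (0)(0) = 27 - 0 = 27
Inverse = (1/27)·[[3, 0], [0, 9]]
= [[1/9, 0], [0, 1/3]]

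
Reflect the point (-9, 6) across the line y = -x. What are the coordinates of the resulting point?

Reflection across line y = -x: (-9, 6) → (-6, 9)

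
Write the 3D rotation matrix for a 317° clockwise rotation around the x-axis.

Rotation matrix for clockwise 317° around x-axis:
A clockwise rotation by 317° is a counterclockwise rotation by -317°.
cos(-317°) = 0.7314, sin(-317°) = 0.6820
Result: [[1, 0, 0], [0, 0.7314, -0.6820], [0, 0.6820, 0.7314]]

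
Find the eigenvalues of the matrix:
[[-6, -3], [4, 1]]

Characteristic equation: det(A - λI) = 0
λ² - (trace)λ + (det) = 0
trace = -6 + 1 = -5, det = (-6)(1) - (-3)(4) = 6
λ² - (-5)λ + (6) = 0
λ = (-5 ± √((-5)² - 4·(6))) / 2 = (-5 ± √1) / 2
Solving: λ = -3, -2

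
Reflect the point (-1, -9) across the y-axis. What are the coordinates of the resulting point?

Reflection across y-axis: (-1, -9) → (1, -9)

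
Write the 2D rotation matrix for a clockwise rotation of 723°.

Rotation matrix formula: [[cos θ, -sin θ], [sin θ, cos θ]]
A clockwise rotation by 723° is equivalent to a counterclockwise rotation by -723°.
For θ = -723°:
cos(-723°) = 0.9986
sin(-723°) = -0.0523
Result: [[0.9986, 0.0523], [-0.0523, 0.9986]]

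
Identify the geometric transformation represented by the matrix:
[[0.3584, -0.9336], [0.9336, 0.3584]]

This matrix represents: rotation by 69° counterclockwise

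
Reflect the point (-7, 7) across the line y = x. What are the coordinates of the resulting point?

Reflection across line y = x: (-7, 7) → (7, -7)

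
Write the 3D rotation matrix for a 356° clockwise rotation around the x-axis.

Rotation matrix for clockwise 356° around x-axis:
A clockwise rotation by 356° is a counterclockwise rotation by -356°.
cos(-356°) = 0.9976, sin(-356°) = 0.0698
Result: [[1, 0, 0], [0, 0.9976, -0.0698], [0, 0.0698, 0.9976]]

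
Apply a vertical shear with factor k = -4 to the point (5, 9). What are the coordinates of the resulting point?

Shear matrix for vertical shear with factor k = -4:
[[1, 0], [-4, 1]]
Result: (5, 9) → (5, -11)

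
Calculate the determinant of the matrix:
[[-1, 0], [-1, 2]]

For a 2×2 matrix [[a, b], [c, d]], det = ad - bc
det = (-1)(2) - (0)(-1) = -2 - 0 = -2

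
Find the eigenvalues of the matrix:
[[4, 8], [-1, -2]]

Characteristic equation: det(A - λI) = 0
λ² - (trace)λ + (det) = 0
trace = 4 + -2 = 2, det = (4)(-2) - (8)(-1) = 0
λ² - (2)λ + (0) = 0
λ = (2 ± √((2)² - 4·(0))) / 2 = (2 ± √4) / 2
Solving: λ = 0, 2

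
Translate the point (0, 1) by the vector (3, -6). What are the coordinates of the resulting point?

Translation by (3, -6) (homogeneous matrix [[1, 0, 3], [0, 1, -6], [0, 0, 1]]):
x' = 0 + 3 = 3
y' = 1 + -6 = -5
Result: (3, -5)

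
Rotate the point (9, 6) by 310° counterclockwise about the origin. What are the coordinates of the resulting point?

Rotation matrix for 310°: [[cos 310°, -sin 310°], [sin 310°, cos 310°]] ≈ [[0.642788, 0.766044], [-0.766044, 0.642788]]
[[0.642788, 0.766044], [-0.766044, 0.642788]] × [9, 6]ᵀ ≈ [10.3814, -3.0377]ᵀ
Result: (10.3814, -3.0377)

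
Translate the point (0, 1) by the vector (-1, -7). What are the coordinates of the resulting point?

Translation by (-1, -7) (homogeneous matrix [[1, 0, -1], [0, 1, -7], [0, 0, 1]]):
x' = 0 + -1 = -1
y' = 1 + -7 = -6
Result: (-1, -6)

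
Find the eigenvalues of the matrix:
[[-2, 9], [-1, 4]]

Characteristic equation: det(A - λI) = 0
λ² - (trace)λ + (det) = 0
trace = -2 + 4 = 2, det = (-2)(4) - (9)(-1) = 1
λ² - (2)λ + (1) = 0
λ = (2 ± √((2)² - 4·(1))) / 2 = (2 ± √0) / 2
Solving: λ = 1, 1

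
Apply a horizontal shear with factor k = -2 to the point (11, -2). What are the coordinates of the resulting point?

Shear matrix for horizontal shear with factor k = -2:
[[1, -2], [0, 1]]
Result: (11, -2) → (15, -2)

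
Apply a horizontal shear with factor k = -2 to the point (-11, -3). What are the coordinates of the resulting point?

Shear matrix for horizontal shear with factor k = -2:
[[1, -2], [0, 1]]
Result: (-11, -3) → (-5, -3)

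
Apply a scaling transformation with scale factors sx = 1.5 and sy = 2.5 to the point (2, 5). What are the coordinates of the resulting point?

Scaling matrix:
[[1.50, 0], [0, 2.50]]
Result: (2 × 1.5, 5 × 2.5) = (3, 12.5)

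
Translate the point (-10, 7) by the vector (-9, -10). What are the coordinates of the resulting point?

Translation by (-9, -10) (homogeneous matrix [[1, 0, -9], [0, 1, -10], [0, 0, 1]]):
x' = -10 + -9 = -19
y' = 7 + -10 = -3
Result: (-19, -3)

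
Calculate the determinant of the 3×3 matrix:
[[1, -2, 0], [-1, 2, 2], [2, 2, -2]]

Expansion along first row:
det = 1·det([[2,2],[2,-2]]) - -2·det([[-1,2],[2,-2]]) + 0·det([[-1,2],[2,2]])
    = 1·(2·-2 - 2·2) - -2·(-1·-2 - 2·2) + 0·(-1·2 - 2·2)
    = 1·-8 - -2·-2 + 0·-6
    = -8 + -4 + 0 = -12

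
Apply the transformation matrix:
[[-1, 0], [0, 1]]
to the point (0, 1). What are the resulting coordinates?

Matrix multiplication:
[[-1, 0], [0, 1]] × [0, 1]ᵀ
= [(-1)(0) + (0)(1), (0)(0) + (1)(1)]ᵀ
= [0, 1]ᵀ
Result: (0, 1)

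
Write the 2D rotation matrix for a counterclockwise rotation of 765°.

Rotation matrix formula: [[cos θ, -sin θ], [sin θ, cos θ]]
For θ = 765°:
cos(765°) = √2/2
sin(765°) = √2/2
Result: [[√2/2, -√2/2], [√2/2, √2/2]]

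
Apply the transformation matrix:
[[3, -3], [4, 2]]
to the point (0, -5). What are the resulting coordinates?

Matrix multiplication:
[[3, -3], [4, 2]] × [0, -5]ᵀ
= [(3)(0) + (-3)(-5), (4)(0) + (2)(-5)]ᵀ
= [15, -10]ᵀ
Result: (15, -10)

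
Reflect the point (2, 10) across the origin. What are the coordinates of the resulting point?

Reflection across origin: (2, 10) → (-2, -10)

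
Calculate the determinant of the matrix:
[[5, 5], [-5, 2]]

For a 2×2 matrix [[a, b], [c, d]], det = ad - bc
det = (5)(2) - (5)(-5) = 10 - -25 = 35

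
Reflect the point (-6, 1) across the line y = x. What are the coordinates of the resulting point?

Reflection across line y = x: (-6, 1) → (1, -6)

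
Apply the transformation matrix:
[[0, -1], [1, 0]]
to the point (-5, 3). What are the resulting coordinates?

Matrix multiplication:
[[0, -1], [1, 0]] × [-5, 3]ᵀ
= [(0)(-5) + (-1)(3), (1)(-5) + (0)(3)]ᵀ
= [-3, -5]ᵀ
Result: (-3, -5)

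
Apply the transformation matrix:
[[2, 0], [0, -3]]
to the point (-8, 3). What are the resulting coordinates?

Matrix multiplication:
[[2, 0], [0, -3]] × [-8, 3]ᵀ
= [(2)(-8) + (0)(3), (0)(-8) + (-3)(3)]ᵀ
= [-16, -9]ᵀ
Result: (-16, -9)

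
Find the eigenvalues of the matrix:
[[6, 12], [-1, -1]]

Characteristic equation: det(A - λI) = 0
λ² - (trace)λ + (det) = 0
trace = 6 + -1 = 5, det = (6)(-1) - (12)(-1) = 6
λ² - (5)λ + (6) = 0
λ = (5 ± √((5)² - 4·(6))) / 2 = (5 ± √1) / 2
Solving: λ = 2, 3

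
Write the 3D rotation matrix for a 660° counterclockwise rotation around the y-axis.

Rotation matrix for counterclockwise 660° around y-axis:
cos(660°) = 1/2, sin(660°) = -√3/2
Result: [[1/2, 0, -√3/2], [0, 1, 0], [√3/2, 0, 1/2]]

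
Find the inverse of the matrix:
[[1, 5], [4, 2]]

For [[a,b],[c,d]], inverse = (1/det)·[[d,-b],[-c,a]]
det = (1)(2) - (5)(4) = 2 - 20 = -18
Inverse = (1/-18)·[[2, -5], [-4, 1]]
= [[-1/9, 5/18], [2/9, -1/18]]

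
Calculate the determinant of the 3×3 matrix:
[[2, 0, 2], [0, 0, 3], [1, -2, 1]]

Expansion along first row:
det = 2·det([[0,3],[-2,1]]) - 0·det([[0,3],[1,1]]) + 2·det([[0,0],[1,-2]])
    = 2·(0·1 - 3·-2) - 0·(0·1 - 3·1) + 2·(0·-2 - 0·1)
    = 2·6 - 0·-3 + 2·0
    = 12 + 0 + 0 = 12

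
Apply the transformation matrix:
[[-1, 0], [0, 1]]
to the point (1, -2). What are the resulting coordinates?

Matrix multiplication:
[[-1, 0], [0, 1]] × [1, -2]ᵀ
= [(-1)(1) + (0)(-2), (0)(1) + (1)(-2)]ᵀ
= [-1, -2]ᵀ
Result: (-1, -2)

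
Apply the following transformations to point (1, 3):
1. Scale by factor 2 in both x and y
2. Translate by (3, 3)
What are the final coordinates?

Step 1: Scale (1, 3) by 2 → (2, 6)
Step 2: Translate by (3, 3) → (5, 9)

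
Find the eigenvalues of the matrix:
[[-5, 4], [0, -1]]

Characteristic equation: det(A - λI) = 0
λ² - (trace)λ + (det) = 0
trace = -5 + -1 = -6, det = (-5)(-1) - (4)(0) = 5
λ² - (-6)λ + (5) = 0
λ = (-6 ± √((-6)² - 4·(5))) / 2 = (-6 ± √16) / 2
Solving: λ = -5, -1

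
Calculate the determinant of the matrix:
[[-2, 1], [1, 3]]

For a 2×2 matrix [[a, b], [c, d]], det = ad - bc
det = (-2)(3) - (1)(1) = -6 - 1 = -7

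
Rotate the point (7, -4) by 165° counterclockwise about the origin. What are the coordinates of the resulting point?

Rotation matrix for 165°: [[cos 165°, -sin 165°], [sin 165°, cos 165°]] ≈ [[-0.965926, -0.258819], [0.258819, -0.965926]]
[[-0.965926, -0.258819], [0.258819, -0.965926]] × [7, -4]ᵀ ≈ [-5.7262, 5.6754]ᵀ
Result: (-5.7262, 5.6754)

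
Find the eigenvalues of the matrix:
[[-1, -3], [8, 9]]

Characteristic equation: det(A - λI) = 0
λ² - (trace)λ + (det) = 0
trace = -1 + 9 = 8, det = (-1)(9) - (-3)(8) = 15
λ² - (8)λ + (15) = 0
λ = (8 ± √((8)² - 4·(15))) / 2 = (8 ± √4) / 2
Solving: λ = 3, 5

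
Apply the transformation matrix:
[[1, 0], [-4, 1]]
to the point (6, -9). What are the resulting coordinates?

Matrix multiplication:
[[1, 0], [-4, 1]] × [6, -9]ᵀ
= [(1)(6) + (0)(-9), (-4)(6) + (1)(-9)]ᵀ
= [6, -33]ᵀ
Result: (6, -33)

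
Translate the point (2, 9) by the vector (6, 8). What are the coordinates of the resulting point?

Translation by (6, 8) (homogeneous matrix [[1, 0, 6], [0, 1, 8], [0, 0, 1]]):
x' = 2 + 6 = 8
y' = 9 + 8 = 17
Result: (8, 17)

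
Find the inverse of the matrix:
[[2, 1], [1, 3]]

For [[a,b],[c,d]], inverse = (1/det)·[[d,-b],[-c,a]]
det = (2)(3) - (1)(1) = 6 - 1 = 5
Inverse = (1/5)·[[3, -1], [-1, 2]]
= [[3/5, -1/5], [-1/5, 2/5]]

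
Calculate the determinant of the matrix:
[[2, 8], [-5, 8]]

For a 2×2 matrix [[a, b], [c, d]], det = ad - bc
det = (2)(8) - (8)(-5) = 16 - -40 = 56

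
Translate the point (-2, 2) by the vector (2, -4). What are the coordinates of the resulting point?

Translation by (2, -4) (homogeneous matrix [[1, 0, 2], [0, 1, -4], [0, 0, 1]]):
x' = -2 + 2 = 0
y' = 2 + -4 = -2
Result: (0, -2)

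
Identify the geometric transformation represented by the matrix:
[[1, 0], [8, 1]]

This matrix represents: vertical shear with factor 8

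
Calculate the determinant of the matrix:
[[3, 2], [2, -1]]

For a 2×2 matrix [[a, b], [c, d]], det = ad - bc
det = (3)(-1) - (2)(2) = -3 - 4 = -7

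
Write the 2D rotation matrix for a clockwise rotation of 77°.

Rotation matrix formula: [[cos θ, -sin θ], [sin θ, cos θ]]
A clockwise rotation by 77° is equivalent to a counterclockwise rotation by -77°.
For θ = -77°:
cos(-77°) = 0.2250
sin(-77°) = -0.9744
Result: [[0.2250, 0.9744], [-0.9744, 0.2250]]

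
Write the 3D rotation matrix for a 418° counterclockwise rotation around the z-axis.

Rotation matrix for counterclockwise 418° around z-axis:
cos(418°) = 0.5299, sin(418°) = 0.8480
Result: [[0.5299, -0.8480, 0], [0.8480, 0.5299, 0], [0, 0, 1]]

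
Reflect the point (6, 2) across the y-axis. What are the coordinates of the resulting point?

Reflection across y-axis: (6, 2) → (-6, 2)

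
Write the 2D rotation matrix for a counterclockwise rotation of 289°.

Rotation matrix formula: [[cos θ, -sin θ], [sin θ, cos θ]]
For θ = 289°:
cos(289°) = 0.3256
sin(289°) = -0.9455
Result: [[0.3256, 0.9455], [-0.9455, 0.3256]]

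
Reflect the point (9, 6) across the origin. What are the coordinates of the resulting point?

Reflection across origin: (9, 6) → (-9, -6)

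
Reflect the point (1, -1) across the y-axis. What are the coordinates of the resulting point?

Reflection across y-axis: (1, -1) → (-1, -1)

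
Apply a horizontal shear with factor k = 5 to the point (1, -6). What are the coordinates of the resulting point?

Shear matrix for horizontal shear with factor k = 5:
[[1, 5], [0, 1]]
Result: (1, -6) → (-29, -6)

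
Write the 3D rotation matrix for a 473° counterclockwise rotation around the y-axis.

Rotation matrix for counterclockwise 473° around y-axis:
cos(473°) = -0.3907, sin(473°) = 0.9205
Result: [[-0.3907, 0, 0.9205], [0, 1, 0], [-0.9205, 0, -0.3907]]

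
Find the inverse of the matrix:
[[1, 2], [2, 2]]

For [[a,b],[c,d]], inverse = (1/det)·[[d,-b],[-c,a]]
det = (1)(2) - (2)(2) = 2 - 4 = -2
Inverse = (1/-2)·[[2, -2], [-2, 1]]
= [[-1, 1], [1, -1/2]]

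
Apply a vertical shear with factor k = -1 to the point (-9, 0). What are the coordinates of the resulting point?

Shear matrix for vertical shear with factor k = -1:
[[1, 0], [-1, 1]]
Result: (-9, 0) → (-9, 9)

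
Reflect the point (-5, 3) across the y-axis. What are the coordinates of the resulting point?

Reflection across y-axis: (-5, 3) → (5, 3)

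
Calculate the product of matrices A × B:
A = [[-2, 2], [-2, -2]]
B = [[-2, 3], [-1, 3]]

Matrix multiplication:
C[0][0] = -2×-2 + 2×-1 = 2
C[0][1] = -2×3 + 2×3 = 0
C[1][0] = -2×-2 + -2×-1 = 6
C[1][1] = -2×3 + -2×3 = -12
Result: [[2, 0], [6, -12]]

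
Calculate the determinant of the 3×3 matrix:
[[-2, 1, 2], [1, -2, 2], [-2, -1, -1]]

Expansion along first row:
det = -2·det([[-2,2],[-1,-1]]) - 1·det([[1,2],[-2,-1]]) + 2·det([[1,-2],[-2,-1]])
    = -2·(-2·-1 - 2·-1) - 1·(1·-1 - 2·-2) + 2·(1·-1 - -2·-2)
    = -2·4 - 1·3 + 2·-5
    = -8 + -3 + -10 = -21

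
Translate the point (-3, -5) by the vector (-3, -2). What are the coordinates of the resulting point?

Translation by (-3, -2) (homogeneous matrix [[1, 0, -3], [0, 1, -2], [0, 0, 1]]):
x' = -3 + -3 = -6
y' = -5 + -2 = -7
Result: (-6, -7)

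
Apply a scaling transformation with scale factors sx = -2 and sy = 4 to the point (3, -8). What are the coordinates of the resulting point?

Scaling matrix:
[[-2, 0], [0, 4]]
Result: (3 × -2, -8 × 4) = (-6, -32)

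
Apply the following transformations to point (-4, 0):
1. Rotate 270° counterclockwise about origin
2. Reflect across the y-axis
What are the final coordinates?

Step 1: Rotate 270° → (0, 4)
Step 2: Reflect across y-axis → (0, 4)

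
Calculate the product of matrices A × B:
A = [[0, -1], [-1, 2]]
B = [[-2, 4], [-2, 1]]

Matrix multiplication:
C[0][0] = 0×-2 + -1×-2 = 2
C[0][1] = 0×4 + -1×1 = -1
C[1][0] = -1×-2 + 2×-2 = -2
C[1][1] = -1×4 + 2×1 = -2
Result: [[2, -1], [-2, -2]]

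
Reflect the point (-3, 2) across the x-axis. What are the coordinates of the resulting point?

Reflection across x-axis: (-3, 2) → (-3, -2)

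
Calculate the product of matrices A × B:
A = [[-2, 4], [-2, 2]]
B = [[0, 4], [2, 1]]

Matrix multiplication:
C[0][0] = -2×0 + 4×2 = 8
C[0][1] = -2×4 + 4×1 = -4
C[1][0] = -2×0 + 2×2 = 4
C[1][1] = -2×4 + 2×1 = -6
Result: [[8, -4], [4, -6]]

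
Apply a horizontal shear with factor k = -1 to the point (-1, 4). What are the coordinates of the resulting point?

Shear matrix for horizontal shear with factor k = -1:
[[1, -1], [0, 1]]
Result: (-1, 4) → (-5, 4)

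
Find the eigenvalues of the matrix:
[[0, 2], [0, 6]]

Characteristic equation: det(A - λI) = 0
λ² - (trace)λ + (det) = 0
trace = 0 + 6 = 6, det = (0)(6) - (2)(0) = 0
λ² - (6)λ + (0) = 0
λ = (6 ± √((6)² - 4·(0))) / 2 = (6 ± √36) / 2
Solving: λ = 0, 6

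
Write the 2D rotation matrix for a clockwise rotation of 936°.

Rotation matrix formula: [[cos θ, -sin θ], [sin θ, cos θ]]
A clockwise rotation by 936° is equivalent to a counterclockwise rotation by -936°.
For θ = -936°:
cos(-936°) = -0.8090
sin(-936°) = 0.5878
Result: [[-0.8090, -0.5878], [0.5878, -0.8090]]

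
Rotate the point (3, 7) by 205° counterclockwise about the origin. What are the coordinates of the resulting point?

Rotation matrix for 205°: [[cos 205°, -sin 205°], [sin 205°, cos 205°]] ≈ [[-0.906308, 0.422618], [-0.422618, -0.906308]]
[[-0.906308, 0.422618], [-0.422618, -0.906308]] × [3, 7]ᵀ ≈ [0.2394, -7.6120]ᵀ
Result: (0.2394, -7.6120)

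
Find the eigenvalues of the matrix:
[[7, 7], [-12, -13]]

Characteristic equation: det(A - λI) = 0
λ² - (trace)λ + (det) = 0
trace = 7 + -13 = -6, det = (7)(-13) - (7)(-12) = -7
λ² - (-6)λ + (-7) = 0
λ = (-6 ± √((-6)² - 4·(-7))) / 2 = (-6 ± √64) / 2
Solving: λ = -7, 1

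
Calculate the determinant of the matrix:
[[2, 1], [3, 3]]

For a 2×2 matrix [[a, b], [c, d]], det = ad - bc
det = (2)(3) - (1)(3) = 6 - 3 = 3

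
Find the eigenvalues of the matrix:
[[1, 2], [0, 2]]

Characteristic equation: det(A - λI) = 0
λ² - (trace)λ + (det) = 0
trace = 1 + 2 = 3, det = (1)(2) - (2)(0) = 2
λ² - (3)λ + (2) = 0
λ = (3 ± √((3)² - 4·(2))) / 2 = (3 ± √1) / 2
Solving: λ = 1, 2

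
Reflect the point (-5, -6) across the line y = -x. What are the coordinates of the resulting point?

Reflection across line y = -x: (-5, -6) → (6, 5)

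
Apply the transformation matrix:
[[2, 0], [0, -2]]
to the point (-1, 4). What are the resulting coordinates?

Matrix multiplication:
[[2, 0], [0, -2]] × [-1, 4]ᵀ
= [(2)(-1) + (0)(4), (0)(-1) + (-2)(4)]ᵀ
= [-2, -8]ᵀ
Result: (-2, -8)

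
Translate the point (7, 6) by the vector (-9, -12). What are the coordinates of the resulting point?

Translation by (-9, -12) (homogeneous matrix [[1, 0, -9], [0, 1, -12], [0, 0, 1]]):
x' = 7 + -9 = -2
y' = 6 + -12 = -6
Result: (-2, -6)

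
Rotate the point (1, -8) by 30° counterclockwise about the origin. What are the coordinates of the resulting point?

Rotation matrix for 30°: [[cos 30°, -sin 30°], [sin 30°, cos 30°]] ≈ [[0.866025, -0.500000], [0.500000, 0.866025]]
[[0.866025, -0.500000], [0.500000, 0.866025]] × [1, -8]ᵀ ≈ [4.8660, -6.4282]ᵀ
Result: (4.8660, -6.4282)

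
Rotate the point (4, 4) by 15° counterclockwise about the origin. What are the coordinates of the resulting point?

Rotation matrix for 15°: [[cos 15°, -sin 15°], [sin 15°, cos 15°]] ≈ [[0.965926, -0.258819], [0.258819, 0.965926]]
[[0.965926, -0.258819], [0.258819, 0.965926]] × [4, 4]ᵀ ≈ [2.8284, 4.8990]ᵀ
Result: (2.8284, 4.8990)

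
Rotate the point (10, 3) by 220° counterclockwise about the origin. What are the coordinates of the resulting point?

Rotation matrix for 220°: [[cos 220°, -sin 220°], [sin 220°, cos 220°]] ≈ [[-0.766044, 0.642788], [-0.642788, -0.766044]]
[[-0.766044, 0.642788], [-0.642788, -0.766044]] × [10, 3]ᵀ ≈ [-5.7321, -8.7260]ᵀ
Result: (-5.7321, -8.7260)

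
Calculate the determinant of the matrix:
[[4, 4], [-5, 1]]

For a 2×2 matrix [[a, b], [c, d]], det = ad - bc
det = (4)(1) - (4)(-5) = 4 - -20 = 24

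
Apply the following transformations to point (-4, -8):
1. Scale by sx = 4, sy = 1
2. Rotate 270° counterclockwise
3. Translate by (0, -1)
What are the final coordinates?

Step 1: Scale → (-16, -8)
Step 2: Rotate 270° → (-8, 16)
Step 3: Translate → (-8, 15)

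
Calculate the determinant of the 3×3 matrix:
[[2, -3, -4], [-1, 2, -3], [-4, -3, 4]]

Expansion along first row:
det = 2·det([[2,-3],[-3,4]]) - -3·det([[-1,-3],[-4,4]]) + -4·det([[-1,2],[-4,-3]])
    = 2·(2·4 - -3·-3) - -3·(-1·4 - -3·-4) + -4·(-1·-3 - 2·-4)
    = 2·-1 - -3·-16 + -4·11
    = -2 + -48 + -44 = -94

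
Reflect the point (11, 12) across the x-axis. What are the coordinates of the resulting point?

Reflection across x-axis: (11, 12) → (11, -12)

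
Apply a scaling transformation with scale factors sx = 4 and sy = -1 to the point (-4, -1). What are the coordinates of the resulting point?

Scaling matrix:
[[4, 0], [0, -1]]
Result: (-4 × 4, -1 × -1) = (-16, 1)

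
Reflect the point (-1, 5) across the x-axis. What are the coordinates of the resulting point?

Reflection across x-axis: (-1, 5) → (-1, -5)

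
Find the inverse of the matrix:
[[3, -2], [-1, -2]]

For [[a,b],[c,d]], inverse = (1/det)·[[d,-b],[-c,a]]
det = (3)(-2) - (-2)(-1) = -6 - 2 = -8
Inverse = (1/-8)·[[-2, 2], [1, 3]]
= [[1/4, -1/4], [-1/8, -3/8]]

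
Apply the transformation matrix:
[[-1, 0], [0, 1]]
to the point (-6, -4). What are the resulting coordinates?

Matrix multiplication:
[[-1, 0], [0, 1]] × [-6, -4]ᵀ
= [(-1)(-6) + (0)(-4), (0)(-6) + (1)(-4)]ᵀ
= [6, -4]ᵀ
Result: (6, -4)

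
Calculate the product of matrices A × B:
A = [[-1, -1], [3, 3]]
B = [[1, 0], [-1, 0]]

Matrix multiplication:
C[0][0] = -1×1 + -1×-1 = 0
C[0][1] = -1×0 + -1×0 = 0
C[1][0] = 3×1 + 3×-1 = 0
C[1][1] = 3×0 + 3×0 = 0
Result: [[0, 0], [0, 0]]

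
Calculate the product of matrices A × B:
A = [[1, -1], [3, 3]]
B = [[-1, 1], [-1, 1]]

Matrix multiplication:
C[0][0] = 1×-1 + -1×-1 = 0
C[0][1] = 1×1 + -1×1 = 0
C[1][0] = 3×-1 + 3×-1 = -6
C[1][1] = 3×1 + 3×1 = 6
Result: [[0, 0], [-6, 6]]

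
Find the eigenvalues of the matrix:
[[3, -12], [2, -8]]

Characteristic equation: det(A - λI) = 0
λ² - (trace)λ + (det) = 0
trace = 3 + -8 = -5, det = (3)(-8) - (-12)(2) = 0
λ² - (-5)λ + (0) = 0
λ = (-5 ± √((-5)² - 4·(0))) / 2 = (-5 ± √25) / 2
Solving: λ = -5, 0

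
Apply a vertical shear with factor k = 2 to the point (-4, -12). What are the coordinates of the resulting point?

Shear matrix for vertical shear with factor k = 2:
[[1, 0], [2, 1]]
Result: (-4, -12) → (-4, -20)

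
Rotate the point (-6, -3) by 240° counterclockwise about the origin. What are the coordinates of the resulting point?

Rotation matrix for 240°: [[cos 240°, -sin 240°], [sin 240°, cos 240°]] ≈ [[-0.500000, 0.866025], [-0.866025, -0.500000]]
[[-0.500000, 0.866025], [-0.866025, -0.500000]] × [-6, -3]ᵀ ≈ [0.4019, 6.6962]ᵀ
Result: (0.4019, 6.6962)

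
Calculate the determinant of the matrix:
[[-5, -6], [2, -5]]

For a 2×2 matrix [[a, b], [c, d]], det = ad - bc
det = (-5)(-5) - (-6)(2) = 25 - -12 = 37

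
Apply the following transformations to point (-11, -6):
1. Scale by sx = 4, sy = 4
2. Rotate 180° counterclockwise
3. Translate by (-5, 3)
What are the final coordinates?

Step 1: Scale → (-44, -24)
Step 2: Rotate 180° → (44, 24)
Step 3: Translate → (39, 27)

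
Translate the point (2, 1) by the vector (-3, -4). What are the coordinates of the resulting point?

Translation by (-3, -4) (homogeneous matrix [[1, 0, -3], [0, 1, -4], [0, 0, 1]]):
x' = 2 + -3 = -1
y' = 1 + -4 = -3
Result: (-1, -3)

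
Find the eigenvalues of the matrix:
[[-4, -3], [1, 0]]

Characteristic equation: det(A - λI) = 0
λ² - (trace)λ + (det) = 0
trace = -4 + 0 = -4, det = (-4)(0) - (-3)(1) = 3
λ² - (-4)λ + (3) = 0
λ = (-4 ± √((-4)² - 4·(3))) / 2 = (-4 ± √4) / 2
Solving: λ = -3, -1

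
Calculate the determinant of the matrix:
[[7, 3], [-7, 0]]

For a 2×2 matrix [[a, b], [c, d]], det = ad - bc
det = (7)(0) - (3)(-7) = 0 - -21 = 21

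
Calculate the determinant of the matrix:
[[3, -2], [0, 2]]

For a 2×2 matrix [[a, b], [c, d]], det = ad - bc
det = (3)(2) - (-2)(0) = 6 - 0 = 6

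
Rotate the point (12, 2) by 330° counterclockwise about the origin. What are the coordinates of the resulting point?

Rotation matrix for 330°: [[cos 330°, -sin 330°], [sin 330°, cos 330°]] ≈ [[0.866025, 0.500000], [-0.500000, 0.866025]]
[[0.866025, 0.500000], [-0.500000, 0.866025]] × [12, 2]ᵀ ≈ [11.3923, -4.2679]ᵀ
Result: (11.3923, -4.2679)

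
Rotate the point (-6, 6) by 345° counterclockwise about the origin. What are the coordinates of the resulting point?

Rotation matrix for 345°: [[cos 345°, -sin 345°], [sin 345°, cos 345°]] ≈ [[0.965926, 0.258819], [-0.258819, 0.965926]]
[[0.965926, 0.258819], [-0.258819, 0.965926]] × [-6, 6]ᵀ ≈ [-4.2426, 7.3485]ᵀ
Result: (-4.2426, 7.3485)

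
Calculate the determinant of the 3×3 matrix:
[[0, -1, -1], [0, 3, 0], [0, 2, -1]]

Expansion along first row:
det = 0·det([[3,0],[2,-1]]) - -1·det([[0,0],[0,-1]]) + -1·det([[0,3],[0,2]])
    = 0·(3·-1 - 0·2) - -1·(0·-1 - 0·0) + -1·(0·2 - 3·0)
    = 0·-3 - -1·0 + -1·0
    = 0 + 0 + 0 = 0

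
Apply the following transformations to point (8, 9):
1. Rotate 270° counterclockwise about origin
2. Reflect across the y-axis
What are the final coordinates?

Step 1: Rotate 270° → (9, -8)
Step 2: Reflect across y-axis → (-9, -8)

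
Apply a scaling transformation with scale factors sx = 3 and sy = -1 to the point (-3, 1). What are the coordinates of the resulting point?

Scaling matrix:
[[3, 0], [0, -1]]
Result: (-3 × 3, 1 × -1) = (-9, -1)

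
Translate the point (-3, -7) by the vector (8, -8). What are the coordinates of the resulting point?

Translation by (8, -8) (homogeneous matrix [[1, 0, 8], [0, 1, -8], [0, 0, 1]]):
x' = -3 + 8 = 5
y' = -7 + -8 = -15
Result: (5, -15)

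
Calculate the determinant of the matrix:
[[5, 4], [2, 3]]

For a 2×2 matrix [[a, b], [c, d]], det = ad - bc
det = (5)(3) - (4)(2) = 15 - 8 = 7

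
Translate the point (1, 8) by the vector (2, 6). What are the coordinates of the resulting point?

Translation by (2, 6) (homogeneous matrix [[1, 0, 2], [0, 1, 6], [0, 0, 1]]):
x' = 1 + 2 = 3
y' = 8 + 6 = 14
Result: (3, 14)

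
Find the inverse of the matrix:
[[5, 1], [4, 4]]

For [[a,b],[c,d]], inverse = (1/det)·[[d,-b],[-c,a]]
det = (5)(4) - (1)(4) = 20 - 4 = 16
Inverse = (1/16)·[[4, -1], [-4, 5]]
= [[1/4, -1/16], [-1/4, 5/16]]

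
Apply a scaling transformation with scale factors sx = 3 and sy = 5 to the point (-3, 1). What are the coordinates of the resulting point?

Scaling matrix:
[[3, 0], [0, 5]]
Result: (-3 × 3, 1 × 5) = (-9, 5)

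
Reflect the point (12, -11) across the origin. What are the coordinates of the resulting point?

Reflection across origin: (12, -11) → (-12, 11)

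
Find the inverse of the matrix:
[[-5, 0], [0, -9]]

For [[a,b],[c,d]], inverse = (1/det)·[[d,-b],[-c,a]]
det = (-5)(-9) - (0)(0) = 45 - 0 = 45
Inverse = (1/45)·[[-9, 0], [0, -5]]
= [[-1/5, 0], [0, -1/9]]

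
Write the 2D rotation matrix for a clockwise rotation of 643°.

Rotation matrix formula: [[cos θ, -sin θ], [sin θ, cos θ]]
A clockwise rotation by 643° is equivalent to a counterclockwise rotation by -643°.
For θ = -643°:
cos(-643°) = 0.2250
sin(-643°) = 0.9744
Result: [[0.2250, -0.9744], [0.9744, 0.2250]]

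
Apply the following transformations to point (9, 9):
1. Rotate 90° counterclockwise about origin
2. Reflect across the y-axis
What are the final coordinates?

Step 1: Rotate 90° → (-9, 9)
Step 2: Reflect across y-axis → (9, 9)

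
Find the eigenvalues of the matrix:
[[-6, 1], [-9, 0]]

Characteristic equation: det(A - λI) = 0
λ² - (trace)λ + (det) = 0
trace = -6 + 0 = -6, det = (-6)(0) - (1)(-9) = 9
λ² - (-6)λ + (9) = 0
λ = (-6 ± √((-6)² - 4·(9))) / 2 = (-6 ± √0) / 2
Solving: λ = -3, -3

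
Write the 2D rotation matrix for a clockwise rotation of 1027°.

Rotation matrix formula: [[cos θ, -sin θ], [sin θ, cos θ]]
A clockwise rotation by 1027° is equivalent to a counterclockwise rotation by -1027°.
For θ = -1027°:
cos(-1027°) = 0.6018
sin(-1027°) = 0.7986
Result: [[0.6018, -0.7986], [0.7986, 0.6018]]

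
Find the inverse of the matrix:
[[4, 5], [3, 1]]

For [[a,b],[c,d]], inverse = (1/det)·[[d,-b],[-c,a]]
det = (4)(1) - (5)(3) = 4 - 15 = -11
Inverse = (1/-11)·[[1, -5], [-3, 4]]
= [[-1/11, 5/11], [3/11, -4/11]]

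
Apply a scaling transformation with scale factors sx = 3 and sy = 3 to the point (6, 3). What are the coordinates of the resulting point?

Scaling matrix:
[[3, 0], [0, 3]]
Result: (6 × 3, 3 × 3) = (18, 9)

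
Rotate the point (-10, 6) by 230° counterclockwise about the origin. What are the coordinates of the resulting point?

Rotation matrix for 230°: [[cos 230°, -sin 230°], [sin 230°, cos 230°]] ≈ [[-0.642788, 0.766044], [-0.766044, -0.642788]]
[[-0.642788, 0.766044], [-0.766044, -0.642788]] × [-10, 6]ᵀ ≈ [11.0241, 3.8037]ᵀ
Result: (11.0241, 3.8037)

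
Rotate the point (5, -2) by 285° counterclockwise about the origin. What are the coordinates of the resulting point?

Rotation matrix for 285°: [[cos 285°, -sin 285°], [sin 285°, cos 285°]] ≈ [[0.258819, 0.965926], [-0.965926, 0.258819]]
[[0.258819, 0.965926], [-0.965926, 0.258819]] × [5, -2]ᵀ ≈ [-0.6378, -5.3473]ᵀ
Result: (-0.6378, -5.3473)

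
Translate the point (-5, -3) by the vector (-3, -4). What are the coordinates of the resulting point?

Translation by (-3, -4) (homogeneous matrix [[1, 0, -3], [0, 1, -4], [0, 0, 1]]):
x' = -5 + -3 = -8
y' = -3 + -4 = -7
Result: (-8, -7)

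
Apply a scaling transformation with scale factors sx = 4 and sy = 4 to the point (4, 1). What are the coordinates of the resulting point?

Scaling matrix:
[[4, 0], [0, 4]]
Result: (4 × 4, 1 × 4) = (16, 4)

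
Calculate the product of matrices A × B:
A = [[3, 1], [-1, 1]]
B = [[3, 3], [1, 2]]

Matrix multiplication:
C[0][0] = 3×3 + 1×1 = 10
C[0][1] = 3×3 + 1×2 = 11
C[1][0] = -1×3 + 1×1 = -2
C[1][1] = -1×3 + 1×2 = -1
Result: [[10, 11], [-2, -1]]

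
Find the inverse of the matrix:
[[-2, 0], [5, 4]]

For [[a,b],[c,d]], inverse = (1/det)·[[d,-b],[-c,a]]
det = (-2)(4) - (0)(5) = -8 - 0 = -8
Inverse = (1/-8)·[[4, 0], [-5, -2]]
= [[-1/2, 0], [5/8, 1/4]]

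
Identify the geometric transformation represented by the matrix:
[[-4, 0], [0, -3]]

This matrix represents: non-uniform scaling by sx = -4, sy = -3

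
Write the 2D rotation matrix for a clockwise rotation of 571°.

Rotation matrix formula: [[cos θ, -sin θ], [sin θ, cos θ]]
A clockwise rotation by 571° is equivalent to a counterclockwise rotation by -571°.
For θ = -571°:
cos(-571°) = -0.8572
sin(-571°) = 0.5150
Result: [[-0.8572, -0.5150], [0.5150, -0.8572]]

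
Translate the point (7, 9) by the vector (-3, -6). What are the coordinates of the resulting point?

Translation by (-3, -6) (homogeneous matrix [[1, 0, -3], [0, 1, -6], [0, 0, 1]]):
x' = 7 + -3 = 4
y' = 9 + -6 = 3
Result: (4, 3)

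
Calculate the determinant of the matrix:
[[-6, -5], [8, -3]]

For a 2×2 matrix [[a, b], [c, d]], det = ad - bc
det = (-6)(-3) - (-5)(8) = 18 - -40 = 58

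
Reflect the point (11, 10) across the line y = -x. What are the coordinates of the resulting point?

Reflection across line y = -x: (11, 10) → (-10, -11)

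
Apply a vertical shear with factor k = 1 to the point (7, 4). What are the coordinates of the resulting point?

Shear matrix for vertical shear with factor k = 1:
[[1, 0], [1, 1]]
Result: (7, 4) → (7, 11)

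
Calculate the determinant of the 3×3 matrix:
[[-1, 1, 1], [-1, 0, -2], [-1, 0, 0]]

Expansion along first row:
det = -1·det([[0,-2],[0,0]]) - 1·det([[-1,-2],[-1,0]]) + 1·det([[-1,0],[-1,0]])
    = -1·(0·0 - -2·0) - 1·(-1·0 - -2·-1) + 1·(-1·0 - 0·-1)
    = -1·0 - 1·-2 + 1·0
    = 0 + 2 + 0 = 2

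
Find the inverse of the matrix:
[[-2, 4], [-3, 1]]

For [[a,b],[c,d]], inverse = (1/det)·[[d,-b],[-c,a]]
det = (-2)(1) - (4)(-3) = -2 - -12 = 10
Inverse = (1/10)·[[1, -4], [3, -2]]
= [[1/10, -2/5], [3/10, -1/5]]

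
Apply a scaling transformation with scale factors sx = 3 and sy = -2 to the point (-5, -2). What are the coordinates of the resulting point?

Scaling matrix:
[[3, 0], [0, -2]]
Result: (-5 × 3, -2 × -2) = (-15, 4)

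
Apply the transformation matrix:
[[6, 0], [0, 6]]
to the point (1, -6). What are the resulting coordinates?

Matrix multiplication:
[[6, 0], [0, 6]] × [1, -6]ᵀ
= [(6)(1) + (0)(-6), (0)(1) + (6)(-6)]ᵀ
= [6, -36]ᵀ
Result: (6, -36)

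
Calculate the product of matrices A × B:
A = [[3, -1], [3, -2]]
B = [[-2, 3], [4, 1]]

Matrix multiplication:
C[0][0] = 3×-2 + -1×4 = -10
C[0][1] = 3×3 + -1×1 = 8
C[1][0] = 3×-2 + -2×4 = -14
C[1][1] = 3×3 + -2×1 = 7
Result: [[-10, 8], [-14, 7]]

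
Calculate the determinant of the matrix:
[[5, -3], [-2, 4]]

For a 2×2 matrix [[a, b], [c, d]], det = ad - bc
det = (5)(4) - (-3)(-2) = 20 - 6 = 14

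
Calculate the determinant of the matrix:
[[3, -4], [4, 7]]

For a 2×2 matrix [[a, b], [c, d]], det = ad - bc
det = (3)(7) - (-4)(4) = 21 - -16 = 37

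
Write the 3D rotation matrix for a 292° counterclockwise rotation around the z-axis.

Rotation matrix for counterclockwise 292° around z-axis:
cos(292°) = 0.3746, sin(292°) = -0.9272
Result: [[0.3746, 0.9272, 0], [-0.9272, 0.3746, 0], [0, 0, 1]]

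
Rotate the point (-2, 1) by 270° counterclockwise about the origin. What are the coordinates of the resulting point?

Rotation matrix for 270°: [[cos 270°, -sin 270°], [sin 270°, cos 270°]] = [[0, 1], [-1, 0]]
[[0, 1], [-1, 0]] × [-2, 1]ᵀ = [1, 2]ᵀ
Result: (1, 2)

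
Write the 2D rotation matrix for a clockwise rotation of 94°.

Rotation matrix formula: [[cos θ, -sin θ], [sin θ, cos θ]]
A clockwise rotation by 94° is equivalent to a counterclockwise rotation by -94°.
For θ = -94°:
cos(-94°) = -0.0698
sin(-94°) = -0.9976
Result: [[-0.0698, 0.9976], [-0.9976, -0.0698]]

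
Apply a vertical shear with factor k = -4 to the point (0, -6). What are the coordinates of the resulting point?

Shear matrix for vertical shear with factor k = -4:
[[1, 0], [-4, 1]]
Result: (0, -6) → (0, -6)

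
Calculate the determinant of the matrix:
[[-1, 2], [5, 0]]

For a 2×2 matrix [[a, b], [c, d]], det = ad - bc
det = (-1)(0) - (2)(5) = 0 - 10 = -10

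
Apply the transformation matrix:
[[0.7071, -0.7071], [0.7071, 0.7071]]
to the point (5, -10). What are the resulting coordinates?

Matrix multiplication:
[[0.7071, -0.7071], [0.7071, 0.7071]] × [5, -10]ᵀ
= [(0.7071)(5) + (-0.7071)(-10), (0.7071)(5) + (0.7071)(-10)]ᵀ
= [10.6065, -3.5355]ᵀ
Result: (10.6065, -3.5355)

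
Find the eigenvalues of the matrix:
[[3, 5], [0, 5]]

Characteristic equation: det(A - λI) = 0
λ² - (trace)λ + (det) = 0
trace = 3 + 5 = 8, det = (3)(5) - (5)(0) = 15
λ² - (8)λ + (15) = 0
λ = (8 ± √((8)² - 4·(15))) / 2 = (8 ± √4) / 2
Solving: λ = 3, 5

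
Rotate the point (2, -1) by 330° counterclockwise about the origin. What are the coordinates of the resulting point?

Rotation matrix for 330°: [[cos 330°, -sin 330°], [sin 330°, cos 330°]] ≈ [[0.866025, 0.500000], [-0.500000, 0.866025]]
[[0.866025, 0.500000], [-0.500000, 0.866025]] × [2, -1]ᵀ ≈ [1.2321, -1.8660]ᵀ
Result: (1.2321, -1.8660)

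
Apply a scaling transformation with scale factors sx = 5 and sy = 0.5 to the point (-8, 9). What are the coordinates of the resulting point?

Scaling matrix:
[[5, 0], [0, 0.50]]
Result: (-8 × 5, 9 × 0.5) = (-40, 4.5)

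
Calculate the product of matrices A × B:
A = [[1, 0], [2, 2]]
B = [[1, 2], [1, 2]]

Matrix multiplication:
C[0][0] = 1×1 + 0×1 = 1
C[0][1] = 1×2 + 0×2 = 2
C[1][0] = 2×1 + 2×1 = 4
C[1][1] = 2×2 + 2×2 = 8
Result: [[1, 2], [4, 8]]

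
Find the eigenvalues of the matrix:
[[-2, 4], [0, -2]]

Characteristic equation: det(A - λI) = 0
λ² - (trace)λ + (det) = 0
trace = -2 + -2 = -4, det = (-2)(-2) - (4)(0) = 4
λ² - (-4)λ + (4) = 0
λ = (-4 ± √((-4)² - 4·(4))) / 2 = (-4 ± √0) / 2
Solving: λ = -2, -2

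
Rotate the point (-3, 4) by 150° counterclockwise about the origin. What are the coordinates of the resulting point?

Rotation matrix for 150°: [[cos 150°, -sin 150°], [sin 150°, cos 150°]] ≈ [[-0.866025, -0.500000], [0.500000, -0.866025]]
[[-0.866025, -0.500000], [0.500000, -0.866025]] × [-3, 4]ᵀ ≈ [0.5981, -4.9641]ᵀ
Result: (0.5981, -4.9641)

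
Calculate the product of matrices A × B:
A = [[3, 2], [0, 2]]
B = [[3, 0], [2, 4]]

Matrix multiplication:
C[0][0] = 3×3 + 2×2 = 13
C[0][1] = 3×0 + 2×4 = 8
C[1][0] = 0×3 + 2×2 = 4
C[1][1] = 0×0 + 2×4 = 8
Result: [[13, 8], [4, 8]]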